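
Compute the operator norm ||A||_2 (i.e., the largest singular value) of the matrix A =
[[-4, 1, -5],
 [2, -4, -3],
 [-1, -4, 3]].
||A||_2 = sqrt(51) ≈ 7.1414 (= sqrt(largest eigenvalue of A^T A))

||A||_2 = sigma_max(A) = sqrt(lambda_max(A^T A)). Form the symmetric matrix M = A^T A =
[[21, -8, 11],
 [-8, 33, -5],
 [11, -5, 43]].
Its characteristic polynomial (trace, sum of principal 2x2 minors, determinant of M give the coefficients) is
  p(λ) = det(λ I - M) = λ^3 - 97λ^2 + 2805λ - 23409.
By the rational root theorem any rational root is an integer divisor of 23409. Testing λ = 51: p(51) = 132651 - 252297 + 143055 - 23409 = 0, so λ = 51 is a root. Dividing out (λ - 51) leaves p(λ) = (λ - 51)(λ^2 - 46λ + 459). For λ^2 - 46λ + 459 the discriminant is 280. It is nonnegative but not a perfect square, so the roots are real and irrational: λ = (46 ± sqrt(280))/2 ≈ 31.3666, 14.6334.
So the eigenvalues of A^T A are ≈ 14.6334, 31.3666, 51 (all ≥ 0, as they must be for A^T A). The largest is λ_max = 51, hence ||A||_2 = sqrt(λ_max) = sqrt(51) ≈ 7.1414.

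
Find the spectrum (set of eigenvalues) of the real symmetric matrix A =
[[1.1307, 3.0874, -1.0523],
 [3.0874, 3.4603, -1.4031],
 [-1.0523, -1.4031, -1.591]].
sigma(A) ≈ {-2, -1, 6}

A is real symmetric, so its spectrum consists of real eigenvalues. Expanding the characteristic polynomial of the displayed matrix gives
  det(λ I - A) = p(λ) = λ^3 + (-3)λ^2 + (-16)λ + (-12).
Solving p(λ) = 0 yields eigenvalues ≈ -2, -1, 6. (A is shown rounded to 4 decimals, so these recover the underlying integer eigenvalues to within that precision.)
Verification: the trace of A = 3 equals the sum of eigenvalues 3, and det(A) ≈ 11.9999 matches the eigenvalue product 12.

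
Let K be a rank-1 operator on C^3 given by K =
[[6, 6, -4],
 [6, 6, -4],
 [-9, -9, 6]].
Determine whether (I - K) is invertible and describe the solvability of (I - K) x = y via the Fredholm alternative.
(I - K) is invertible (det(I - K) = -17 ≠ 0), so for every y in C^3 the equation (I - K) x = y has a unique solution.

K has rank 1, so it is an outer product K = u v^T: every row of K is a multiple of one row vector. Reading off the entries, u = (-2, -2, 3) and v = (-3, -3, 2) (row i of K equals u_i·v^T). A rank-one matrix u v^T satisfies K u = u (v·u) and kills the (2)-dimensional subspace v^⊥, so its characteristic polynomial is lambda^2 (lambda - v·u) with v·u = tr K = 18. Hence the eigenvalues of I - K are 1 (multiplicity 2) and 1 - (18) = -17, so det(I - K) = -17. (Direct check: I - K =
[[-5, -6, 4],
 [-6, -5, 4],
 [9, 9, -5]]
has determinant -17.) The finite-dimensional Fredholm alternative says: either (I - K) is invertible, or ker(I - K) ≠ {0} and then range(I - K) = ker((I - K)^*)^⊥, with dim ker(I - K) = dim ker((I - K)^*). Since det(I - K) ≠ 0, 1 is not an eigenvalue of K and ker(I - K) = {0}, so we are in the first case: for every y there is a unique x = (I - K)^(-1) y. Explicitly, by the Sherman–Morrison formula, (I - u v^T)^(-1) = I + u v^T/(1 - v·u), i.e. (I - K)^(-1) = I + K/(-17).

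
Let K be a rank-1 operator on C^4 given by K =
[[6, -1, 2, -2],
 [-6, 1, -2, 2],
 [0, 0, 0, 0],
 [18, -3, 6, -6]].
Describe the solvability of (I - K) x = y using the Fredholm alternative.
(I - K) is singular (det(I - K) = 0, i.e. 1 ∈ sigma(K)). (I - K) x = y is solvable iff y ⊥ ker((I - K)^*) = span{(6, -1, 2, -2)}, i.e. iff 6y_1 - y_2 + 2y_3 - 2y_4 = 0. When solvable, the solutions are x = y + c·(1, -1, 0, 3), c arbitrary (ker(I - K) = span{(1, -1, 0, 3)}, dimension 1).

K has rank 1, so it is an outer product K = u v^T: every row of K is a multiple of one row vector. Reading off the entries, u = (1, -1, 0, 3) and v = (6, -1, 2, -2) (row i of K equals u_i·v^T). A rank-one matrix u v^T satisfies K u = u (v·u) and kills the (3)-dimensional subspace v^⊥, so its characteristic polynomial is lambda^3 (lambda - v·u) with v·u = tr K = 1. Hence the eigenvalues of I - K are 1 (multiplicity 3) and 1 - (1) = 0, so det(I - K) = 0. (Direct check: I - K =
[[-5, 1, -2, 2],
 [6, 0, 2, -2],
 [0, 0, 1, 0],
 [-18, 3, -6, 7]]
has determinant 0.) So 1 is an eigenvalue of K and (I - K) is not invertible. The finite-dimensional Fredholm alternative says: either (I - K) is invertible, or ker(I - K) ≠ {0} and then range(I - K) = ker((I - K)^*)^⊥, with dim ker(I - K) = dim ker((I - K)^*). We are in the second case, so we need both kernels. Kernel of I - K: (I - K) u = u - u (v·u) = u - u = 0, so ker(I - K) = span{u} = span{(1, -1, 0, 3)} (it is exactly 1-dimensional because rank(I - K) = 3). Kernel of the adjoint: K is real, so (I - K)^* = I - K^T = I - v u^T, and (I - v u^T) v = v - v (u·v) = 0; hence ker((I - K)^*) = span{v} = span{(6, -1, 2, -2)}. Therefore (I - K) x = y is solvable iff <y, v> = 0, i.e. iff 6y_1 - y_2 + 2y_3 - 2y_4 = 0. When this holds, K y = u (v·y) = 0, so (I - K) y = y and x = y is a particular solution; the full solution set is the line x = y + c·u = y + c·(1, -1, 0, 3), c ∈ C.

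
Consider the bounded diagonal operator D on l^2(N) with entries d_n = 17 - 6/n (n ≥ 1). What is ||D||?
||D|| = 17

For a diagonal operator on l^2 with entries d_n, ||D|| = sup_n |d_n|. Here d_1 = 11, d_2 = 14, ..., and d_n = 17 - 6/n increases monotonically toward 17. All terms lie in [11, 17), so |d_n| = d_n and the supremum is the limit 17, which is not attained by any individual d_n. Hence ||D|| = 17.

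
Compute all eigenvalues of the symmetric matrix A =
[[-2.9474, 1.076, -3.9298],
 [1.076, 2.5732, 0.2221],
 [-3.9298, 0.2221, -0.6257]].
sigma(A) ≈ {-6, 2, 3}

A is real symmetric, so its spectrum consists of real eigenvalues. Expanding the characteristic polynomial of the displayed matrix gives
  det(λ I - A) = p(λ) = λ^3 + (1)λ^2 + (-24)λ + (36.0018).
Solving p(λ) = 0 yields eigenvalues ≈ -6, 2, 3. (A is shown rounded to 4 decimals, so these recover the underlying integer eigenvalues to within that precision.)
Verification: the trace of A = -1 equals the sum of eigenvalues -1, and det(A) ≈ -36.0018 matches the eigenvalue product -36.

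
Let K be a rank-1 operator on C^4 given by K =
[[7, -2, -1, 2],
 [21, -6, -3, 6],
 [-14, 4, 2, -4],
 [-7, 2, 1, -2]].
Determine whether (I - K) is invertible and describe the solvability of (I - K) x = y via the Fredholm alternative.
(I - K) is singular (det(I - K) = 0, i.e. 1 ∈ sigma(K)). (I - K) x = y is solvable iff y ⊥ ker((I - K)^*) = span{(7, -2, -1, 2)}, i.e. iff 7y_1 - 2y_2 - y_3 + 2y_4 = 0. When solvable, the solutions are x = y + c·(1, 3, -2, -1), c arbitrary (ker(I - K) = span{(1, 3, -2, -1)}, dimension 1).

K has rank 1, so it is an outer product K = u v^T: every row of K is a multiple of one row vector. Reading off the entries, u = (1, 3, -2, -1) and v = (7, -2, -1, 2) (row i of K equals u_i·v^T). A rank-one matrix u v^T satisfies K u = u (v·u) and kills the (3)-dimensional subspace v^⊥, so its characteristic polynomial is lambda^3 (lambda - v·u) with v·u = tr K = 1. Hence the eigenvalues of I - K are 1 (multiplicity 3) and 1 - (1) = 0, so det(I - K) = 0. (Direct check: I - K =
[[-6, 2, 1, -2],
 [-21, 7, 3, -6],
 [14, -4, -1, 4],
 [7, -2, -1, 3]]
has determinant 0.) So 1 is an eigenvalue of K and (I - K) is not invertible. The finite-dimensional Fredholm alternative says: either (I - K) is invertible, or ker(I - K) ≠ {0} and then range(I - K) = ker((I - K)^*)^⊥, with dim ker(I - K) = dim ker((I - K)^*). We are in the second case, so we need both kernels. Kernel of I - K: (I - K) u = u - u (v·u) = u - u = 0, so ker(I - K) = span{u} = span{(1, 3, -2, -1)} (it is exactly 1-dimensional because rank(I - K) = 3). Kernel of the adjoint: K is real, so (I - K)^* = I - K^T = I - v u^T, and (I - v u^T) v = v - v (u·v) = 0; hence ker((I - K)^*) = span{v} = span{(7, -2, -1, 2)}. Therefore (I - K) x = y is solvable iff <y, v> = 0, i.e. iff 7y_1 - 2y_2 - y_3 + 2y_4 = 0. When this holds, K y = u (v·y) = 0, so (I - K) y = y and x = y is a particular solution; the full solution set is the line x = y + c·u = y + c·(1, 3, -2, -1), c ∈ C.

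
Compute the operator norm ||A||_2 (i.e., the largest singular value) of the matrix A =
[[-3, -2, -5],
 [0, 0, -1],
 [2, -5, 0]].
||A||_2 ≈ 6.3311 (= sqrt(largest eigenvalue of A^T A))

||A||_2 = sigma_max(A) = sqrt(lambda_max(A^T A)). Form the symmetric matrix M = A^T A =
[[13, -4, 15],
 [-4, 29, 10],
 [15, 10, 26]].
Its characteristic polynomial (trace, sum of principal 2x2 minors, determinant of M give the coefficients) is
  p(λ) = det(λ I - M) = λ^3 - 68λ^2 + 1128λ - 361.
No integer candidate from the rational root theorem (±divisors of 361) is a root, so the roots are irrational. The cubic discriminant is Δ = 183371125 > 0, so there are three distinct real roots. p(0) = -361 and p(1) = 700 have opposite signs, so a root lies in (0, 1); Newton's method refines it to λ ≈ 0.3264. p(27) = 206 and p(28) = -137 have opposite signs, so a root lies in (27, 28); Newton's method refines it to λ ≈ 27.5903. p(40) = -41 and p(41) = 500 have opposite signs, so a root lies in (40, 41); Newton's method refines it to λ ≈ 40.0833. Check (Vieta): the three roots sum to 68, matching tr M = 68.
So the eigenvalues of A^T A are ≈ 0.3264, 27.5903, 40.0833 (all ≥ 0, as they must be for A^T A). The largest is λ_max ≈ 40.0833, hence ||A||_2 = sqrt(λ_max) ≈ 6.3311.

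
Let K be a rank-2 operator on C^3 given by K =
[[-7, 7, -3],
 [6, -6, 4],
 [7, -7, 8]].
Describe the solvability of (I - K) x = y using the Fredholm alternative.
(I - K) is invertible (det(I - K) = -49 ≠ 0), so for every y in C^3 the equation (I - K) x = y has a unique solution.

K has rank 2 and factors as K = U V^T = u1 v1^T + u2 v2^T with u1 = (-1, 0, -2), v1 = (-2, 2, -3), u2 = (3, -2, -1), v2 = (-3, 3, -2) (multiplying out reproduces the displayed K). The nonzero eigenvalues of U V^T coincide with those of the 2 x 2 matrix G = V^T U = [[v1·u1, v1·u2], [v2·u1, v2·u2]] = [[8, -7], [7, -13]], and by the Sylvester determinant identity det(I_3 - U V^T) = det(I_2 - V^T U) = det([[-7, 7], [-7, 14]]) = (-7)(14) - (7)(-7) = -49. (Direct check: I - K =
[[8, -7, 3],
 [-6, 7, -4],
 [-7, 7, -7]]
has determinant -49.) The finite-dimensional Fredholm alternative says: either (I - K) is invertible, or ker(I - K) ≠ {0} and then range(I - K) = ker((I - K)^*)^⊥, with dim ker(I - K) = dim ker((I - K)^*). Since det(I - K) ≠ 0, 1 is not an eigenvalue of K and ker(I - K) = {0}, so we are in the first case: for every y there is a unique x = (I - K)^(-1) y. (Explicitly, by the Woodbury identity, (I - U V^T)^(-1) = I + U (I_2 - G)^(-1) V^T.)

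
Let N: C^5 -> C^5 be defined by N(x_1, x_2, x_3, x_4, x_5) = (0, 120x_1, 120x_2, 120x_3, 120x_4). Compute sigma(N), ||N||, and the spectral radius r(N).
sigma(N) = {0}; ||N|| = 120; r(N) = 0. (N is nilpotent with N^5 = 0.)

On C^5, N is a strictly lower-triangular matrix with 120 on the subdiagonal and zeros elsewhere, so its characteristic polynomial is lambda^5 and every eigenvalue is 0: sigma(N) = {0}. For the operator norm, N e_i = 120e_{i+1} for i = 1, ..., 4 and N e_5 = 0, so the singular values of N are 120 (with multiplicity 4) and 0; hence ||N|| = 120. The spectral radius r(N) = max|lambda| = 0. Note ||N|| > r(N) — characteristic of non-normal nilpotent operators. Indeed N^5 = 0.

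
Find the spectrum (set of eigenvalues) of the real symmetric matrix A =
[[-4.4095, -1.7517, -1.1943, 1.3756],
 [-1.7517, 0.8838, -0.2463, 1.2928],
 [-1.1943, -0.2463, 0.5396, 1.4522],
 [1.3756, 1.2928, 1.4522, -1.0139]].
sigma(A) ≈ {-6, -1, 1, 2}

A is real symmetric, so its spectrum consists of real eigenvalues. Expanding the characteristic polynomial of the displayed matrix gives
  det(λ I - A) = p(λ) = λ^4 + (4)λ^3 + (-13)λ^2 + (-4)λ + (11.9989).
Solving p(λ) = 0 yields eigenvalues ≈ -6, -1, 1, 2. (A is shown rounded to 4 decimals, so these recover the underlying integer eigenvalues to within that precision.)
Verification: the trace of A = -4 equals the sum of eigenvalues -4, and det(A) ≈ 11.9989 matches the eigenvalue product 12.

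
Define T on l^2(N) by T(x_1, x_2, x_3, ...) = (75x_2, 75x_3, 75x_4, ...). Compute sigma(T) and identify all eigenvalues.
sigma(T) = closed disk {z in C : |z| ≤ 75}; sigma_p(T) = open disk {z in C : |z| < 75}

Note T = 75·V where V is the unit left shift (V x)_k = x_{k+1}; so sigma(T) = 75·sigma(V) and ||T|| = 75||V||. ||T x||^2 = 5625sum_{k≥2} |x_k|^2 ≤ 5625||x||^2, with equality on {x : x_1 = 0}, so ||T|| = 75. For any lambda with |lambda| < 75, set r = lambda/75 (|r| < 1); the vector x = (1, r, r^2, ...) is in l^2 and satisfies T x = 75(r, r^2, ...) = lambda x, so lambda is an eigenvalue. On the boundary |lambda| = 75 the geometric series diverges, so no l^2 eigenvector exists, but these lambda lie in the approximate point spectrum. Hence sigma(T) is the closed disk of radius 75 and sigma_p(T) is the open disk.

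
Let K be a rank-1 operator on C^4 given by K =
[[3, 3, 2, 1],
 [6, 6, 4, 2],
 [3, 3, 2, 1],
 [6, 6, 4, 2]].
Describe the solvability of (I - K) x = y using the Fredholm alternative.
(I - K) is invertible (det(I - K) = -12 ≠ 0), so for every y in C^4 the equation (I - K) x = y has a unique solution.

K has rank 1, so it is an outer product K = u v^T: every row of K is a multiple of one row vector. Reading off the entries, u = (-1, -2, -1, -2) and v = (-3, -3, -2, -1) (row i of K equals u_i·v^T). A rank-one matrix u v^T satisfies K u = u (v·u) and kills the (3)-dimensional subspace v^⊥, so its characteristic polynomial is lambda^3 (lambda - v·u) with v·u = tr K = 13. Hence the eigenvalues of I - K are 1 (multiplicity 3) and 1 - (13) = -12, so det(I - K) = -12. (Direct check: I - K =
[[-2, -3, -2, -1],
 [-6, -5, -4, -2],
 [-3, -3, -1, -1],
 [-6, -6, -4, -1]]
has determinant -12.) The finite-dimensional Fredholm alternative says: either (I - K) is invertible, or ker(I - K) ≠ {0} and then range(I - K) = ker((I - K)^*)^⊥, with dim ker(I - K) = dim ker((I - K)^*). Since det(I - K) ≠ 0, 1 is not an eigenvalue of K and ker(I - K) = {0}, so we are in the first case: for every y there is a unique x = (I - K)^(-1) y. Explicitly, by the Sherman–Morrison formula, (I - u v^T)^(-1) = I + u v^T/(1 - v·u), i.e. (I - K)^(-1) = I + K/(-12).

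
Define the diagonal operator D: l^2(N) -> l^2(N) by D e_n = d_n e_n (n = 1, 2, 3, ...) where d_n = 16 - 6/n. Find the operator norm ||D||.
||D|| = 16

For a diagonal operator on l^2 with entries d_n, ||D|| = sup_n |d_n|. Here d_1 = 10, d_2 = 13, ..., and d_n = 16 - 6/n increases monotonically toward 16. All terms lie in [10, 16), so |d_n| = d_n and the supremum is the limit 16, which is not attained by any individual d_n. Hence ||D|| = 16.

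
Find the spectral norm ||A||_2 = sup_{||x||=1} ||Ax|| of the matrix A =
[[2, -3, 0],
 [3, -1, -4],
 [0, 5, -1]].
||A||_2 ≈ 6.2267 (= sqrt(largest eigenvalue of A^T A))

||A||_2 = sigma_max(A) = sqrt(lambda_max(A^T A)). Form the symmetric matrix M = A^T A =
[[13, -9, -12],
 [-9, 35, -1],
 [-12, -1, 17]].
Its characteristic polynomial (trace, sum of principal 2x2 minors, determinant of M give the coefficients) is
  p(λ) = det(λ I - M) = λ^3 - 65λ^2 + 1045λ - 1089.
No integer candidate from the rational root theorem (±divisors of 1089) is a root, so the roots are irrational. The cubic discriminant is Δ = 152320608 > 0, so there are three distinct real roots. p(1) = -108 and p(2) = 749 have opposite signs, so a root lies in (1, 2); Newton's method refines it to λ ≈ 1.1186. p(25) = 36 and p(26) = -283 have opposite signs, so a root lies in (25, 26); Newton's method refines it to λ ≈ 25.1095. p(38) = -367 and p(39) = 120 have opposite signs, so a root lies in (38, 39); Newton's method refines it to λ ≈ 38.7719. Check (Vieta): the three roots sum to 65, matching tr M = 65.
So the eigenvalues of A^T A are ≈ 1.1186, 25.1095, 38.7719 (all ≥ 0, as they must be for A^T A). The largest is λ_max ≈ 38.7719, hence ||A||_2 = sqrt(λ_max) ≈ 6.2267.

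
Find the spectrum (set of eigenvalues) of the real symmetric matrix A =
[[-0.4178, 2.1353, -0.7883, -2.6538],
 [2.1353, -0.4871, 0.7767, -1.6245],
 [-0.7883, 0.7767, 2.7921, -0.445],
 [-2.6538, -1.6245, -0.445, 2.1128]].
sigma(A) ≈ {-3, -1, 3, 5}

A is real symmetric, so its spectrum consists of real eigenvalues. Expanding the characteristic polynomial of the displayed matrix gives
  det(λ I - A) = p(λ) = λ^4 + (-4)λ^3 + (-14)λ^2 + (36)λ + (44.9974).
Solving p(λ) = 0 yields eigenvalues ≈ -3, -1, 3, 5. (A is shown rounded to 4 decimals, so these recover the underlying integer eigenvalues to within that precision.)
Verification: the trace of A = 4 equals the sum of eigenvalues 4, and det(A) ≈ 44.9974 matches the eigenvalue product 45.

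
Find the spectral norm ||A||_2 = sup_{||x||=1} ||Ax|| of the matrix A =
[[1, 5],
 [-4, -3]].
||A||_2 = sqrt((51 + sqrt(1445))/2) ≈ 6.6713 (= sqrt(largest eigenvalue of A^T A))

||A||_2 = sigma_max(A) = sqrt(lambda_max(A^T A)). Form the symmetric matrix M = A^T A =
[[17, 17],
 [17, 34]].
Its characteristic polynomial (trace, determinant of M give the coefficients) is
  p(λ) = det(λ I - M) = λ^2 - 51λ + 289.
For λ^2 - 51λ + 289 the discriminant is 1445. It is nonnegative but not a perfect square, so the roots are real and irrational: λ = (51 ± sqrt(1445))/2 ≈ 44.5066, 6.4934.
So the eigenvalues of A^T A are ≈ 6.4934, 44.5066 (all ≥ 0, as they must be for A^T A). The largest is λ_max = (51 + sqrt(1445))/2 ≈ 44.5066, hence ||A||_2 = sqrt(λ_max) = sqrt((51 + sqrt(1445))/2) ≈ 6.6713.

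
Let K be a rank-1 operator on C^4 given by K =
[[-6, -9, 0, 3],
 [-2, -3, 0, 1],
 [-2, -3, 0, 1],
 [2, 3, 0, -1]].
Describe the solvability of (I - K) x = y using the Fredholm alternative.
(I - K) is invertible (det(I - K) = 11 ≠ 0), so for every y in C^4 the equation (I - K) x = y has a unique solution.

K has rank 1, so it is an outer product K = u v^T: every row of K is a multiple of one row vector. Reading off the entries, u = (3, 1, 1, -1) and v = (-2, -3, 0, 1) (row i of K equals u_i·v^T). A rank-one matrix u v^T satisfies K u = u (v·u) and kills the (3)-dimensional subspace v^⊥, so its characteristic polynomial is lambda^3 (lambda - v·u) with v·u = tr K = -10. Hence the eigenvalues of I - K are 1 (multiplicity 3) and 1 - (-10) = 11, so det(I - K) = 11. (Direct check: I - K =
[[7, 9, 0, -3],
 [2, 4, 0, -1],
 [2, 3, 1, -1],
 [-2, -3, 0, 2]]
has determinant 11.) The finite-dimensional Fredholm alternative says: either (I - K) is invertible, or ker(I - K) ≠ {0} and then range(I - K) = ker((I - K)^*)^⊥, with dim ker(I - K) = dim ker((I - K)^*). Since det(I - K) ≠ 0, 1 is not an eigenvalue of K and ker(I - K) = {0}, so we are in the first case: for every y there is a unique x = (I - K)^(-1) y. Explicitly, by the Sherman–Morrison formula, (I - u v^T)^(-1) = I + u v^T/(1 - v·u), i.e. (I - K)^(-1) = I + K/(11).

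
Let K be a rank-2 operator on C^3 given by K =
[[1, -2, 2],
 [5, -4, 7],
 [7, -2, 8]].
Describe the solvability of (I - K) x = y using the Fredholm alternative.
(I - K) is invertible (det(I - K) = -22 ≠ 0), so for every y in C^3 the equation (I - K) x = y has a unique solution.

K has rank 2 and factors as K = U V^T = u1 v1^T + u2 v2^T with u1 = (0, 1, 2), v1 = (3, 0, 3), u2 = (1, 2, 1), v2 = (1, -2, 2) (multiplying out reproduces the displayed K). The nonzero eigenvalues of U V^T coincide with those of the 2 x 2 matrix G = V^T U = [[v1·u1, v1·u2], [v2·u1, v2·u2]] = [[6, 6], [2, -1]], and by the Sylvester determinant identity det(I_3 - U V^T) = det(I_2 - V^T U) = det([[-5, -6], [-2, 2]]) = (-5)(2) - (-6)(-2) = -22. (Direct check: I - K =
[[0, 2, -2],
 [-5, 5, -7],
 [-7, 2, -7]]
has determinant -22.) The finite-dimensional Fredholm alternative says: either (I - K) is invertible, or ker(I - K) ≠ {0} and then range(I - K) = ker((I - K)^*)^⊥, with dim ker(I - K) = dim ker((I - K)^*). Since det(I - K) ≠ 0, 1 is not an eigenvalue of K and ker(I - K) = {0}, so we are in the first case: for every y there is a unique x = (I - K)^(-1) y. (Explicitly, by the Woodbury identity, (I - U V^T)^(-1) = I + U (I_2 - G)^(-1) V^T.)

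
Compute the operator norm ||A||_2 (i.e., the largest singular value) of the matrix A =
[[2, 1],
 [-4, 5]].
||A||_2 = sqrt((46 + sqrt(1332))/2) ≈ 6.4225 (= sqrt(largest eigenvalue of A^T A))

||A||_2 = sigma_max(A) = sqrt(lambda_max(A^T A)). Form the symmetric matrix M = A^T A =
[[20, -18],
 [-18, 26]].
Its characteristic polynomial (trace, determinant of M give the coefficients) is
  p(λ) = det(λ I - M) = λ^2 - 46λ + 196.
For λ^2 - 46λ + 196 the discriminant is 1332. It is nonnegative but not a perfect square, so the roots are real and irrational: λ = (46 ± sqrt(1332))/2 ≈ 41.2483, 4.7517.
So the eigenvalues of A^T A are ≈ 4.7517, 41.2483 (all ≥ 0, as they must be for A^T A). The largest is λ_max = (46 + sqrt(1332))/2 ≈ 41.2483, hence ||A||_2 = sqrt(λ_max) = sqrt((46 + sqrt(1332))/2) ≈ 6.4225.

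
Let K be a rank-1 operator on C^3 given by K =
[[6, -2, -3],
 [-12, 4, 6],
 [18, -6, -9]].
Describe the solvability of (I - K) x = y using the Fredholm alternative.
(I - K) is singular (det(I - K) = 0, i.e. 1 ∈ sigma(K)). (I - K) x = y is solvable iff y ⊥ ker((I - K)^*) = span{(6, -2, -3)}, i.e. iff 6y_1 - 2y_2 - 3y_3 = 0. When solvable, the solutions are x = y + c·(1, -2, 3), c arbitrary (ker(I - K) = span{(1, -2, 3)}, dimension 1).

K has rank 1, so it is an outer product K = u v^T: every row of K is a multiple of one row vector. Reading off the entries, u = (1, -2, 3) and v = (6, -2, -3) (row i of K equals u_i·v^T). A rank-one matrix u v^T satisfies K u = u (v·u) and kills the (2)-dimensional subspace v^⊥, so its characteristic polynomial is lambda^2 (lambda - v·u) with v·u = tr K = 1. Hence the eigenvalues of I - K are 1 (multiplicity 2) and 1 - (1) = 0, so det(I - K) = 0. (Direct check: I - K =
[[-5, 2, 3],
 [12, -3, -6],
 [-18, 6, 10]]
has determinant 0.) So 1 is an eigenvalue of K and (I - K) is not invertible. The finite-dimensional Fredholm alternative says: either (I - K) is invertible, or ker(I - K) ≠ {0} and then range(I - K) = ker((I - K)^*)^⊥, with dim ker(I - K) = dim ker((I - K)^*). We are in the second case, so we need both kernels. Kernel of I - K: (I - K) u = u - u (v·u) = u - u = 0, so ker(I - K) = span{u} = span{(1, -2, 3)} (it is exactly 1-dimensional because rank(I - K) = 2). Kernel of the adjoint: K is real, so (I - K)^* = I - K^T = I - v u^T, and (I - v u^T) v = v - v (u·v) = 0; hence ker((I - K)^*) = span{v} = span{(6, -2, -3)}. Therefore (I - K) x = y is solvable iff <y, v> = 0, i.e. iff 6y_1 - 2y_2 - 3y_3 = 0. When this holds, K y = u (v·y) = 0, so (I - K) y = y and x = y is a particular solution; the full solution set is the line x = y + c·u = y + c·(1, -2, 3), c ∈ C.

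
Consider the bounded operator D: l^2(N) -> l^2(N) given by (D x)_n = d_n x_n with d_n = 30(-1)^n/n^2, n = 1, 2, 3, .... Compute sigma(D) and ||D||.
sigma(D) = {30(-1)^n/n^2 : n ≥ 1} ∪ {0}; ||D|| = 30

A bounded diagonal operator on l^2 with diagonal entries d_n has spectrum equal to the closure of {d_n : n ≥ 1}: every d_n is an eigenvalue (with eigenvector e_n), so {d_n} ⊂ sigma(D); the spectrum is closed, so its closure is too; and for lambda not in the closure, (D - lambda I) has bounded inverse (the diagonal entries 1/(d_n - lambda) are bounded). For our sequence d_n = 30(-1)^n/n^2, n = 1, 2, 3, ...:
  - {d_n} = {30(-1)^n/n^2 : n ≥ 1}; the only limit point is 0
  - closure = {30(-1)^n/n^2 : n ≥ 1} ∪ {0}
For the norm: a diagonal operator has ||D|| = sup_n |d_n|. Here |d_n| = 30/n^2 is decreasing, so sup_n |d_n| = |d_1| = 30. So ||D|| = 30.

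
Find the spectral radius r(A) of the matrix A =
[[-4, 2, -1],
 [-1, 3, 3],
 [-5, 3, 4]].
r(A) ≈ 6.2891

The eigenvalues of A are the roots of its characteristic polynomial. With M = A (coefficients from the trace, the sum of principal 2x2 minors, and det A):
  p(λ) = det(λ I - M) = λ^3 - 3λ^2 - 28λ + 46.
No integer candidate from the rational root theorem (±divisors of 46) is a root, so the roots are irrational. The cubic discriminant is Δ = 112252 > 0, so there are three distinct real roots. p(-5) = -14 and p(-4) = 46 have opposite signs, so a root lies in (-5, -4); Newton's method refines it to λ ≈ -4.8098. p(1) = 16 and p(2) = -14 have opposite signs, so a root lies in (1, 2); Newton's method refines it to λ ≈ 1.5207. p(6) = -14 and p(7) = 46 have opposite signs, so a root lies in (6, 7); Newton's method refines it to λ ≈ 6.2891. Check (Vieta): the three roots sum to 3, matching tr M = 3.
Thus the eigenvalues (to 4 decimals) are -4.8098 (modulus 4.8098); 1.5207 (modulus 1.5207); 6.2891 (modulus 6.2891). The spectral radius is the largest modulus: r(A) ≈ 6.2891. (Cross-check: r(A) ≤ ||A||_2 ≈ 8.6246; equality holds whenever A is normal, though it can also hold for some non-normal A.)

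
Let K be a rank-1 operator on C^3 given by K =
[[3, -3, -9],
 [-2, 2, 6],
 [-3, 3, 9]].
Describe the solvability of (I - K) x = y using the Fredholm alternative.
(I - K) is invertible (det(I - K) = -13 ≠ 0), so for every y in C^3 the equation (I - K) x = y has a unique solution.

K has rank 1, so it is an outer product K = u v^T: every row of K is a multiple of one row vector. Reading off the entries, u = (-3, 2, 3) and v = (-1, 1, 3) (row i of K equals u_i·v^T). A rank-one matrix u v^T satisfies K u = u (v·u) and kills the (2)-dimensional subspace v^⊥, so its characteristic polynomial is lambda^2 (lambda - v·u) with v·u = tr K = 14. Hence the eigenvalues of I - K are 1 (multiplicity 2) and 1 - (14) = -13, so det(I - K) = -13. (Direct check: I - K =
[[-2, 3, 9],
 [2, -1, -6],
 [3, -3, -8]]
has determinant -13.) The finite-dimensional Fredholm alternative says: either (I - K) is invertible, or ker(I - K) ≠ {0} and then range(I - K) = ker((I - K)^*)^⊥, with dim ker(I - K) = dim ker((I - K)^*). Since det(I - K) ≠ 0, 1 is not an eigenvalue of K and ker(I - K) = {0}, so we are in the first case: for every y there is a unique x = (I - K)^(-1) y. Explicitly, by the Sherman–Morrison formula, (I - u v^T)^(-1) = I + u v^T/(1 - v·u), i.e. (I - K)^(-1) = I + K/(-13).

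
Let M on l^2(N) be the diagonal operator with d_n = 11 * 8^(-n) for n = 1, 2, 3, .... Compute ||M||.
||M|| = 11/8 (attained at n = 1)

For M diagonal, ||M|| = sup_n |d_n|. The sequence d_n = 11 * 8^(-n) is positive and strictly decreasing (ratio 8^(-1) < 1), so the supremum is d_1 = 11/8. Hence ||M|| = 11/8.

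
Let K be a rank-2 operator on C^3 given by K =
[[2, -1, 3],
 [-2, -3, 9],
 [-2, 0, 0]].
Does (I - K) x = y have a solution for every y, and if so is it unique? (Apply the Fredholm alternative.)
(I - K) is singular (det(I - K) = 0, i.e. 1 ∈ sigma(K)). (I - K) x = y is solvable iff y ⊥ ker((I - K)^*) = span{(-4, 1, -3)}, i.e. iff -4y_1 + y_2 - 3y_3 = 0. When solvable, x is determined up to adding multiples of (-1, 5, 2) (ker(I - K) = span{(-1, 5, 2)}, dimension 1).

K has rank 2 and factors as K = U V^T = u1 v1^T + u2 v2^T with u1 = (1, 3, 0), v1 = (-2, -1, 3), u2 = (2, 2, -1), v2 = (2, 0, 0) (multiplying out reproduces the displayed K). The nonzero eigenvalues of U V^T coincide with those of the 2 x 2 matrix G = V^T U = [[v1·u1, v1·u2], [v2·u1, v2·u2]] = [[-5, -9], [2, 4]], and by the Sylvester determinant identity det(I_3 - U V^T) = det(I_2 - V^T U) = det([[6, 9], [-2, -3]]) = (6)(-3) - (9)(-2) = 0. (Direct check: I - K =
[[-1, 1, -3],
 [2, 4, -9],
 [2, 0, 1]]
has determinant 0.) So 1 is an eigenvalue of K and (I - K) is not invertible. The finite-dimensional Fredholm alternative says: either (I - K) is invertible, or ker(I - K) ≠ {0} and then range(I - K) = ker((I - K)^*)^⊥, with dim ker(I - K) = dim ker((I - K)^*). We are in the second case, so we compute both kernels via the 2 x 2 reduction. If (I - U V^T) x = 0 then x = U (V^T x) lies in the column space of U; writing x = U b gives U (I_2 - G) b = 0, and since u1, u2 are independent, (I_2 - G) b = 0. With I_2 - G = [[6, 9], [-2, -3]] (singular, as its determinant is 0) a null vector is b = (3, -2), so ker(I - K) = span{3·u1 + (-2)·u2} = span{(-1, 5, 2)}. For the adjoint, (I - K)^* = I - K^T = I - V U^T, and the same argument gives ker((I - K)^*) = {V a : (I_2 - G)^T a = 0}; (I_2 - G)^T = [[6, -2], [9, -3]] has null vector a = (-1, -3), so ker((I - K)^*) = span{-1·v1 + (-3)·v2} = span{(-4, 1, -3)}. (Both kernels are 1-dimensional, matching rank(I - K) = 2.) Therefore (I - K) x = y is solvable iff <y, (-4, 1, -3)> = 0, i.e. iff -4y_1 + y_2 - 3y_3 = 0; when solvable the solution set is the line x_p + c·(-1, 5, 2), c ∈ C.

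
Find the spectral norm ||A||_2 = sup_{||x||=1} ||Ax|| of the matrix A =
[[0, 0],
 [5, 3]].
||A||_2 = sqrt(34) ≈ 5.831 (= sqrt(largest eigenvalue of A^T A))

||A||_2 = sigma_max(A) = sqrt(lambda_max(A^T A)). Form the symmetric matrix M = A^T A =
[[25, 15],
 [15, 9]].
Its characteristic polynomial (trace, determinant of M give the coefficients) is
  p(λ) = det(λ I - M) = λ^2 - 34λ.
For λ^2 - 34λ the discriminant is 1156. It is a perfect square (34^2), so the roots are rational: λ = (34 ± 34)/2 = 34, 0.
So the eigenvalues of A^T A are ≈ 0, 34 (all ≥ 0, as they must be for A^T A). The largest is λ_max = 34, hence ||A||_2 = sqrt(λ_max) = sqrt(34) ≈ 5.831.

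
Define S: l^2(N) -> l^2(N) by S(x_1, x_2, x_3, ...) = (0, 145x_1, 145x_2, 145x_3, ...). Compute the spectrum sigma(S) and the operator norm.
sigma(S) = closed disk {z in C : |z| ≤ 145}; ||S|| = 145

Note S = 145·U where U is the unit right shift (U x)_k = x_{k-1} (with x_0 := 0); so ||S|| = 145||U|| and sigma(S) = 145·sigma(U). ||S x||^2 = sum_{k≥1} |145x_k|^2 = 21025||x||^2, so ||S|| = 145 and sigma(S) ⊂ {|z| ≤ 145}. For any |lambda| < 145, the equation (S - lambda I) x = 0 forces x_1 = 0, then 145x_k = lambda x_{k+1} ⇒ x = 0, so S has no eigenvalues. But (S - lambda I) is not surjective for |lambda| < 145: solving (S - lambda I) x = e_1 would require x_n proportional to (lambda/145)^(-n), which is not in l^2. So every |lambda| < 145 lies in the residual spectrum. The boundary |lambda| = 145 is in the approximate point spectrum (the spectrum is closed). Hence sigma(S) is the closed disk of radius 145.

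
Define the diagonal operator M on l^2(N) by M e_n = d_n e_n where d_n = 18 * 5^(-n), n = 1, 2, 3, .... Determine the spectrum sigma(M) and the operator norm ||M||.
sigma(M) = {18 * 5^(-n) : n ≥ 1} ∪ {0}; ||M|| = 18/5

A bounded diagonal operator on l^2 with diagonal entries d_n has spectrum equal to the closure of {d_n : n ≥ 1}: every d_n is an eigenvalue (with eigenvector e_n), so {d_n} ⊂ sigma(M); the spectrum is closed, so its closure is too; and for lambda not in the closure, (M - lambda I) has bounded inverse (the diagonal entries 1/(d_n - lambda) are bounded). For our sequence d_n = 18 * 5^(-n), n = 1, 2, 3, ...:
  - {d_n} = {18 * 5^(-n) : n ≥ 1}; the only limit point is 0
  - closure = {18 * 5^(-n) : n ≥ 1} ∪ {0}
For the norm: a diagonal operator has ||M|| = sup_n |d_n|. Here d_n = 18 * 5^(-n) is positive and decreasing, so sup_n |d_n| = d_1 = 18/5. So ||M|| = 18/5.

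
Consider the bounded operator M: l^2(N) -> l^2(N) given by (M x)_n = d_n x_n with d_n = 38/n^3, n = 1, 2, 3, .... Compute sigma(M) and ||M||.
sigma(M) = {38/n^3 : n ≥ 1} ∪ {0}; ||M|| = 38

A bounded diagonal operator on l^2 with diagonal entries d_n has spectrum equal to the closure of {d_n : n ≥ 1}: every d_n is an eigenvalue (with eigenvector e_n), so {d_n} ⊂ sigma(M); the spectrum is closed, so its closure is too; and for lambda not in the closure, (M - lambda I) has bounded inverse (the diagonal entries 1/(d_n - lambda) are bounded). For our sequence d_n = 38/n^3, n = 1, 2, 3, ...:
  - {d_n} = {38/n^3 : n ≥ 1}; the only limit point is 0
  - closure = {38/n^3 : n ≥ 1} ∪ {0}
For the norm: a diagonal operator has ||M|| = sup_n |d_n|. Here d_n = 38/n^3 is positive and decreasing, so sup_n |d_n| = d_1 = 38. So ||M|| = 38.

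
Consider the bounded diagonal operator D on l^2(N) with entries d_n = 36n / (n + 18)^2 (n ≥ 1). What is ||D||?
||D|| = 1/2 (attained at n = 18)

For D diagonal, ||D|| = sup_n |d_n|. Treat f(x) = 36x / (x + 18)^2 for real x > 0. By the quotient rule, f'(x) = 36(18 - x)/(x + 18)^3, which is positive for x < 18 and negative for x > 18. So f has a unique maximum at x = 18, and since 18 is a positive integer, the supremum over n ≥ 1 is attained at n = 18: d_18 = 36·18/(18 + 18)^2 = 36·18/1296 = 1/2. Hence ||D|| = 1/2.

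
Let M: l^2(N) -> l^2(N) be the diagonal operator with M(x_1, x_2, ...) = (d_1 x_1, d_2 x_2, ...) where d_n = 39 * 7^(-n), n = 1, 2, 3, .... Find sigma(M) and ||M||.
sigma(M) = {39 * 7^(-n) : n ≥ 1} ∪ {0}; ||M|| = 39/7

A bounded diagonal operator on l^2 with diagonal entries d_n has spectrum equal to the closure of {d_n : n ≥ 1}: every d_n is an eigenvalue (with eigenvector e_n), so {d_n} ⊂ sigma(M); the spectrum is closed, so its closure is too; and for lambda not in the closure, (M - lambda I) has bounded inverse (the diagonal entries 1/(d_n - lambda) are bounded). For our sequence d_n = 39 * 7^(-n), n = 1, 2, 3, ...:
  - {d_n} = {39 * 7^(-n) : n ≥ 1}; the only limit point is 0
  - closure = {39 * 7^(-n) : n ≥ 1} ∪ {0}
For the norm: a diagonal operator has ||M|| = sup_n |d_n|. Here d_n = 39 * 7^(-n) is positive and decreasing, so sup_n |d_n| = d_1 = 39/7. So ||M|| = 39/7.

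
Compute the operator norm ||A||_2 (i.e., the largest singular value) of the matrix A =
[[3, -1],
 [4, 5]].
||A||_2 = sqrt((51 + sqrt(1157))/2) ≈ 6.5198 (= sqrt(largest eigenvalue of A^T A))

||A||_2 = sigma_max(A) = sqrt(lambda_max(A^T A)). Form the symmetric matrix M = A^T A =
[[25, 17],
 [17, 26]].
Its characteristic polynomial (trace, determinant of M give the coefficients) is
  p(λ) = det(λ I - M) = λ^2 - 51λ + 361.
For λ^2 - 51λ + 361 the discriminant is 1157. It is nonnegative but not a perfect square, so the roots are real and irrational: λ = (51 ± sqrt(1157))/2 ≈ 42.5074, 8.4926.
So the eigenvalues of A^T A are ≈ 8.4926, 42.5074 (all ≥ 0, as they must be for A^T A). The largest is λ_max = (51 + sqrt(1157))/2 ≈ 42.5074, hence ||A||_2 = sqrt(λ_max) = sqrt((51 + sqrt(1157))/2) ≈ 6.5198.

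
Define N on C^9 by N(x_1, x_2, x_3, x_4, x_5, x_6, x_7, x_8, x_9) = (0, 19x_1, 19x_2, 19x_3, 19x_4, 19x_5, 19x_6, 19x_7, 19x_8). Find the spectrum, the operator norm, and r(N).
sigma(N) = {0}; ||N|| = 19; r(N) = 0. (N is nilpotent with N^9 = 0.)

On C^9, N is a strictly lower-triangular matrix with 19 on the subdiagonal and zeros elsewhere, so its characteristic polynomial is lambda^9 and every eigenvalue is 0: sigma(N) = {0}. For the operator norm, N e_i = 19e_{i+1} for i = 1, ..., 8 and N e_9 = 0, so the singular values of N are 19 (with multiplicity 8) and 0; hence ||N|| = 19. The spectral radius r(N) = max|lambda| = 0. Note ||N|| > r(N) — characteristic of non-normal nilpotent operators. Indeed N^9 = 0.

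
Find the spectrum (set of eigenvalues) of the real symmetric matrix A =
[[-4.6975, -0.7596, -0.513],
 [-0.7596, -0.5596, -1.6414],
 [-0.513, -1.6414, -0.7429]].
sigma(A) ≈ {-5, -2, 1}

A is real symmetric, so its spectrum consists of real eigenvalues. Expanding the characteristic polynomial of the displayed matrix gives
  det(λ I - A) = p(λ) = λ^3 + (6)λ^2 + (3)λ + (-10).
Solving p(λ) = 0 yields eigenvalues ≈ -5, -2, 1. (A is shown rounded to 4 decimals, so these recover the underlying integer eigenvalues to within that precision.)
Verification: the trace of A = -6 equals the sum of eigenvalues -6, and det(A) ≈ 9.9998 matches the eigenvalue product 10.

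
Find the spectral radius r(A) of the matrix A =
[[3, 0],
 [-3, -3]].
r(A) = 3

The eigenvalues of A are the roots of its characteristic polynomial. With M = A (coefficients from the trace and determinant):
  p(λ) = det(λ I - M) = λ^2 - 9.
For λ^2 - 9 the discriminant is 36. It is a perfect square (6^2), so the roots are rational: λ = (0 ± 6)/2 = 3, -3.
Thus the eigenvalues (to 4 decimals) are 3 (modulus 3); -3 (modulus 3). The spectral radius is the largest modulus: r(A) = 3. (Cross-check: r(A) ≤ ||A||_2 ≈ 4.8541; equality holds whenever A is normal, though it can also hold for some non-normal A.)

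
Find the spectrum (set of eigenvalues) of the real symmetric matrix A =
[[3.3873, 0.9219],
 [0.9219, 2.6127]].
sigma(A) ≈ {2, 4}

A is real symmetric, so its spectrum consists of real eigenvalues. Expanding the characteristic polynomial of the displayed matrix gives
  det(λ I - A) = p(λ) = λ^2 + (-6)λ + (8).
Solving p(λ) = 0 yields eigenvalues ≈ 2, 4. (A is shown rounded to 4 decimals, so these recover the underlying integer eigenvalues to within that precision.)
Verification: the trace of A = 6 equals the sum of eigenvalues 6, and det(A) ≈ 8.0001 matches the eigenvalue product 8.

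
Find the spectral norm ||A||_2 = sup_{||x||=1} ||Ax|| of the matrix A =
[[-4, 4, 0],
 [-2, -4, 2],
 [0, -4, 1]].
||A||_2 ≈ 7.2488 (= sqrt(largest eigenvalue of A^T A))

||A||_2 = sigma_max(A) = sqrt(lambda_max(A^T A)). Form the symmetric matrix M = A^T A =
[[20, -8, -4],
 [-8, 48, -12],
 [-4, -12, 5]].
Its characteristic polynomial (trace, sum of principal 2x2 minors, determinant of M give the coefficients) is
  p(λ) = det(λ I - M) = λ^3 - 73λ^2 + 1076λ - 64.
No integer candidate from the rational root theorem (±divisors of 64) is a root, so the roots are irrational. The cubic discriminant is Δ = 1177508752 > 0, so there are three distinct real roots. p(0) = -64 and p(1) = 940 have opposite signs, so a root lies in (0, 1); Newton's method refines it to λ ≈ 0.0597. p(20) = 256 and p(21) = -400 have opposite signs, so a root lies in (20, 21); Newton's method refines it to λ ≈ 20.3945. p(52) = -896 and p(53) = 784 have opposite signs, so a root lies in (52, 53); Newton's method refines it to λ ≈ 52.5458. Check (Vieta): the three roots sum to 73, matching tr M = 73.
So the eigenvalues of A^T A are ≈ 0.0597, 20.3945, 52.5458 (all ≥ 0, as they must be for A^T A). The largest is λ_max ≈ 52.5458, hence ||A||_2 = sqrt(λ_max) ≈ 7.2488.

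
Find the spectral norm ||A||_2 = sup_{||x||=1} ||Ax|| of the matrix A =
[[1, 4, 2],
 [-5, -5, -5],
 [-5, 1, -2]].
||A||_2 ≈ 10.1891 (= sqrt(largest eigenvalue of A^T A))

||A||_2 = sigma_max(A) = sqrt(lambda_max(A^T A)). Form the symmetric matrix M = A^T A =
[[51, 24, 37],
 [24, 42, 31],
 [37, 31, 33]].
Its characteristic polynomial (trace, sum of principal 2x2 minors, determinant of M give the coefficients) is
  p(λ) = det(λ I - M) = λ^3 - 126λ^2 + 2305λ - 225.
No integer candidate from the rational root theorem (±divisors of 225) is a root, so the roots are irrational. The cubic discriminant is Δ = 34738030625 > 0, so there are three distinct real roots. p(0) = -225 and p(1) = 1955 have opposite signs, so a root lies in (0, 1); Newton's method refines it to λ ≈ 0.0981. p(22) = 149 and p(23) = -1697 have opposite signs, so a root lies in (22, 23); Newton's method refines it to λ ≈ 22.0831. p(103) = -6817 and p(104) = 1543 have opposite signs, so a root lies in (103, 104); Newton's method refines it to λ ≈ 103.8187. Check (Vieta): the three roots sum to 126, matching tr M = 126.
So the eigenvalues of A^T A are ≈ 0.0981, 22.0831, 103.8187 (all ≥ 0, as they must be for A^T A). The largest is λ_max ≈ 103.8187, hence ||A||_2 = sqrt(λ_max) ≈ 10.1891.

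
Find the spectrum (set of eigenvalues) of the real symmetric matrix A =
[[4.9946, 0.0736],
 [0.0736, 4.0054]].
sigma(A) ≈ {4, 5}

A is real symmetric, so its spectrum consists of real eigenvalues. Expanding the characteristic polynomial of the displayed matrix gives
  det(λ I - A) = p(λ) = λ^2 + (-9)λ + (20).
Solving p(λ) = 0 yields eigenvalues ≈ 4, 5. (A is shown rounded to 4 decimals, so these recover the underlying integer eigenvalues to within that precision.)
Verification: the trace of A = 9 equals the sum of eigenvalues 9, and det(A) ≈ 20.0000 matches the eigenvalue product 20.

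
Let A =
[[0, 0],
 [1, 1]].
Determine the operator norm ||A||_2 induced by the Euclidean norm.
||A||_2 = sqrt(2) ≈ 1.4142 (= sqrt(largest eigenvalue of A^T A))

||A||_2 = sigma_max(A) = sqrt(lambda_max(A^T A)). Form the symmetric matrix M = A^T A =
[[1, 1],
 [1, 1]].
Its characteristic polynomial (trace, determinant of M give the coefficients) is
  p(λ) = det(λ I - M) = λ^2 - 2λ.
For λ^2 - 2λ the discriminant is 4. It is a perfect square (2^2), so the roots are rational: λ = (2 ± 2)/2 = 2, 0.
So the eigenvalues of A^T A are ≈ 0, 2 (all ≥ 0, as they must be for A^T A). The largest is λ_max = 2, hence ||A||_2 = sqrt(λ_max) = sqrt(2) ≈ 1.4142.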